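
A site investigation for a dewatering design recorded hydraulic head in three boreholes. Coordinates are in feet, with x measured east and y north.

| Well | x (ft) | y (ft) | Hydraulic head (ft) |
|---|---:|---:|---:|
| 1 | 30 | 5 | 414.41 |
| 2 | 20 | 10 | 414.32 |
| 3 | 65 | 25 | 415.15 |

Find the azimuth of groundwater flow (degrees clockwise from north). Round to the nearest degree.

232°

Three-point gradient (reference 1): Δ to 2 = (-10, 5, -0.09), Δ to 3 = (35, 20, +0.74).
∂h/∂x = +0.01467, ∂h/∂y = +0.01133 (det = -375).
Flow direction (−∇h) has components (-0.01467 E, -0.01133 N).
Azimuth = atan2(E, N) = atan2(-0.01467, -0.01133) = 232.3° ≈ 232°.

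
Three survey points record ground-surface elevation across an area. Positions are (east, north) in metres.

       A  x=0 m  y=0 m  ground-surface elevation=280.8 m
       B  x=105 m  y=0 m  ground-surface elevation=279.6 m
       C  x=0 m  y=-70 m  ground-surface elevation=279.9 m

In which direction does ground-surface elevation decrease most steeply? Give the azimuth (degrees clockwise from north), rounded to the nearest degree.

138°

∂z/∂x = (279.6 − 280.8) / (105 − 0) = -0.01143
∂z/∂y = (279.9 − 280.8) / (-70 − 0) = +0.01286
Steepest decrease is along −∇f: components (+0.01143 E, -0.01286 N).
Azimuth = atan2(+0.01143, -0.01286) = 138.4° ≈ 138°.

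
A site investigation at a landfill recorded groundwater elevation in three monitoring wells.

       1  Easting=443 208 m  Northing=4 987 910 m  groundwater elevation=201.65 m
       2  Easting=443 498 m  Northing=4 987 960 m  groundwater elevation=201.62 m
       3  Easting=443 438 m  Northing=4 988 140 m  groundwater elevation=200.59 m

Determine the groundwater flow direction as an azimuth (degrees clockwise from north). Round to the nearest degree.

351°

With h = a·x + b·y + c and 1 as origin, the differences give:
  290·a + 50·b = -0.03
  230·a + 230·b = -1.06
Eliminate b (×230 and ×50, subtract): 55200·a = 46.100 → a = ∂h/∂x = +0.0008351
Back-substitute: b = ∂h/∂y = -0.005444.
Flow direction (−∇h) has components (-0.0008351 E, +0.005444 N).
Azimuth = atan2(E, N) = atan2(-0.0008351, +0.005444) = 351.3° ≈ 351°.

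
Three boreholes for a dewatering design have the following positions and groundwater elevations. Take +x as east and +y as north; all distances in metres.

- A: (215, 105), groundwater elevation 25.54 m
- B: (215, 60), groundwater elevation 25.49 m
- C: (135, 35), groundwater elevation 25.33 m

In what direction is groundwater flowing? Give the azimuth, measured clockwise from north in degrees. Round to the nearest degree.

Differences from A: to B (Δx, Δy, Δh) = (0, -45, -0.05); to C = (-80, -70, -0.21).
Solve a·Δx + b·Δy = Δh: det = 0·(-70) − (-80)·(-45) = -3600.
∂h/∂x = [(-0.05)·(-70) − (-0.21)·(-45)] / -3600 = +0.001653
∂h/∂y = [0·(-0.21) − (-80)·(-0.05)] / -3600 = +0.001111
Flow direction (−∇h) has components (-0.001653 E, -0.001111 N).
Azimuth = atan2(E, N) = atan2(-0.001653, -0.001111) = 236.1° ≈ 236°.

236°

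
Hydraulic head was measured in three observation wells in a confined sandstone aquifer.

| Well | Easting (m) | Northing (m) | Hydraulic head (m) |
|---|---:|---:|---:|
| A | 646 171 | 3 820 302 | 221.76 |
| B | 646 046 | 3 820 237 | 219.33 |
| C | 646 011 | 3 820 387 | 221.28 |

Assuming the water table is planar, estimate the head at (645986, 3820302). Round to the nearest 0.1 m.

219.7 m

Differences from A: to B (Δx, Δy, Δh) = (-125, -65, -2.43); to C = (-160, 85, -0.48).
Solve a·Δx + b·Δy = Δh: det = (-125)·85 − (-160)·(-65) = -21025.
∂h/∂x = [(-2.43)·85 − (-0.48)·(-65)] / -21025 = +0.01131
∂h/∂y = [(-125)·(-0.48) − (-160)·(-2.43)] / -21025 = +0.01564
h(645986, 3820302) = 221.76 + (+0.01131)·(-185) + (+0.01564)·(0) = 221.76 -2.092 +0.000 = 219.668 m.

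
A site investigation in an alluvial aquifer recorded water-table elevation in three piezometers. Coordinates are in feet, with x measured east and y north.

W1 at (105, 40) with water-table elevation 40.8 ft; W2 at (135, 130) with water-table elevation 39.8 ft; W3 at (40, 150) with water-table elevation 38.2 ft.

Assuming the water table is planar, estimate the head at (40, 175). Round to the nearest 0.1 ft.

Differences from W1: to W2 (Δx, Δy, Δh) = (30, 90, -1.0); to W3 = (-65, 110, -2.6).
Determinant of the coordinate differences = 30·110 − (-65)·90 = 9150.
∂h/∂x = [(-1.0)·110 − (-2.6)·90] / 9150 = +0.01355
∂h/∂y = [30·(-2.6) − (-65)·(-1.0)] / 9150 = -0.01563
h(40, 175) = 40.8 + (+0.01355)·(-65) + (-0.01563)·(135) = 40.8 -0.881 -2.110 = 37.809 ft.

37.8 ft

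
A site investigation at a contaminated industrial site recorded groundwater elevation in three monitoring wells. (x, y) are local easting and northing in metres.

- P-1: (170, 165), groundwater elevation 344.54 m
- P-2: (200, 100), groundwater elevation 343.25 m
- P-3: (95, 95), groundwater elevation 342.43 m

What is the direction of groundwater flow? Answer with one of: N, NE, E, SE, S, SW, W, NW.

S

Taking P-1 as reference: P-2−P-1 = (30, -65, -1.29); P-3−P-1 = (-75, -70, -2.11).
Solve a·Δx + b·Δy = Δh: det = 30·(-70) − (-75)·(-65) = -6975.
∂h/∂x = [(-1.29)·(-70) − (-2.11)·(-65)] / -6975 = +0.006717
∂h/∂y = [30·(-2.11) − (-75)·(-1.29)] / -6975 = +0.02295
Flow = −∇h = (-0.006717 east, -0.02295 north), which points south.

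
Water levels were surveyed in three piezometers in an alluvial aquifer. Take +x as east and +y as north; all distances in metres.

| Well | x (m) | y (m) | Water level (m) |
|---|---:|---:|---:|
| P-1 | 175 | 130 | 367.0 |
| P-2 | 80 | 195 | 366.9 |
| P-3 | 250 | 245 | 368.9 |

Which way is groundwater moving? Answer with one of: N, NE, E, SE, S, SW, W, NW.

SW

Differences from P-1: to P-2 (Δx, Δy, Δh) = (-95, 65, -0.1); to P-3 = (75, 115, +1.9).
Solve a·Δx + b·Δy = Δh: det = (-95)·115 − 75·65 = -15800.
∂h/∂x = [(-0.1)·115 − (+1.9)·65] / -15800 = +0.008544
∂h/∂y = [(-95)·(+1.9) − 75·(-0.1)] / -15800 = +0.01095
Flow = −∇h = (-0.008544 east, -0.01095 north), which points southwest.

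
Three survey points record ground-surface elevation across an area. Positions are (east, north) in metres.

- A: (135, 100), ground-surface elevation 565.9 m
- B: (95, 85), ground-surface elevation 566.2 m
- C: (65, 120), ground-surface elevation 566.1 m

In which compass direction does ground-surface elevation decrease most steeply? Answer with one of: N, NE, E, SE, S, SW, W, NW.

NE

With z = a·x + b·y + c and A as origin, the differences give:
  (-40)·a + (-15)·b = +0.3
  (-70)·a + 20·b = +0.2
Eliminate b (×20 and ×(-15), subtract): -1850·a = 9.00 → a = ∂z/∂x = -0.004865
Back-substitute: b = ∂z/∂y = -0.007027.
Steepest decrease is along −∇f = (+0.004865 E, +0.007027 N) → northeast.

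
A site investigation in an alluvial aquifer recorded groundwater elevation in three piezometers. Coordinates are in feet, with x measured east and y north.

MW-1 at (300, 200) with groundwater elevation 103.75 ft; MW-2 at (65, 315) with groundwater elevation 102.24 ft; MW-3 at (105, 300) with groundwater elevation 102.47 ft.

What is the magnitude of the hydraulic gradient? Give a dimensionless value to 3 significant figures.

Three-point gradient (reference MW-1): Δ to MW-2 = (-235, 115, -1.51), Δ to MW-3 = (-195, 100, -1.28).
∂h/∂x = +0.003535, ∂h/∂y = -0.005907 (det = -1075).
|∇h| = √(0.003535² + -0.005907²) = 0.006884

0.00688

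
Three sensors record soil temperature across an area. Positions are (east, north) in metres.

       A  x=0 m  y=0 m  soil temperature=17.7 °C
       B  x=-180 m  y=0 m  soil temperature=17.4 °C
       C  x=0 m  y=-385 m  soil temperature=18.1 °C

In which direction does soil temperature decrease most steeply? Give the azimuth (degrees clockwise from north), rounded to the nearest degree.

∂T/∂x = (17.4 − 17.7) / (-180 − 0) = +0.001667
∂T/∂y = (18.1 − 17.7) / (-385 − 0) = -0.001039
Steepest decrease is along −∇f: components (-0.001667 E, +0.001039 N).
Azimuth = atan2(-0.001667, +0.001039) = 301.9° ≈ 302°.

302°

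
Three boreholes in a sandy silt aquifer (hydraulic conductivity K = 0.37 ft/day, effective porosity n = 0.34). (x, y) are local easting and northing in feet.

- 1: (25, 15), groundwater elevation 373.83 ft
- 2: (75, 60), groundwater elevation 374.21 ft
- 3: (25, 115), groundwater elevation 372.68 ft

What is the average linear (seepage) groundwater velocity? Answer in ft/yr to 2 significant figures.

Differences from 1: to 2 (Δx, Δy, Δh) = (50, 45, +0.38); to 3 = (0, 100, -1.15).
Determinant of the coordinate differences = 50·100 − 0·45 = 5000.
∂h/∂x = [(+0.38)·100 − (-1.15)·45] / 5000 = +0.01795
∂h/∂y = [50·(-1.15) − 0·(+0.38)] / 5000 = -0.01150
|∇h| = √(0.01795² + -0.01150²) = 0.02132
Seepage velocity v = K·i/n = 0.37 × 0.02132 / 0.34 = 0.0232 ft/day = 8.474 ft/yr.

8.5 ft/yr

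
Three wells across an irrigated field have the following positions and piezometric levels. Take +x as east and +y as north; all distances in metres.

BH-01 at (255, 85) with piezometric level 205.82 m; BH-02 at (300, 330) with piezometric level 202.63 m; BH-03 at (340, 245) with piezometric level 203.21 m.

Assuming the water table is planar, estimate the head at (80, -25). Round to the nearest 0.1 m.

Differences from BH-01: to BH-02 (Δx, Δy, Δh) = (45, 245, -3.19); to BH-03 = (85, 160, -2.61).
Solve a·Δx + b·Δy = Δh: det = 45·160 − 85·245 = -13625.
∂h/∂x = [(-3.19)·160 − (-2.61)·245] / -13625 = -0.009472
∂h/∂y = [45·(-2.61) − 85·(-3.19)] / -13625 = -0.01128
h(80, -25) = 205.82 + (-0.009472)·(-175) + (-0.01128)·(-110) = 205.82 +1.658 +1.241 = 208.718 m.

208.7 m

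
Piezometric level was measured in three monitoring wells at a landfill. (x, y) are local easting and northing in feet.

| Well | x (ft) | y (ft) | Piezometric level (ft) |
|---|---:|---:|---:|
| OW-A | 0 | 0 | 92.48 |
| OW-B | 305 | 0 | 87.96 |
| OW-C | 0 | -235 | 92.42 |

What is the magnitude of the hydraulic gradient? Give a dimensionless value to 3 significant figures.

0.0148

∂h/∂x = (87.96 − 92.48) / (305 − 0) = -0.01482
∂h/∂y = (92.42 − 92.48) / (-235 − 0) = +0.0002553
|∇h| = √(-0.01482² + 0.0002553²) = 0.01482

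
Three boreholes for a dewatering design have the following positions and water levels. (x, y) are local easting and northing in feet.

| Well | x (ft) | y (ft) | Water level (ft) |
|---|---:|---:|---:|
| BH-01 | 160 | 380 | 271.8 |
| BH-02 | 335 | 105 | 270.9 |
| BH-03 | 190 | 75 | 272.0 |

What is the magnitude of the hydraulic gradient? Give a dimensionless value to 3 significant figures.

Taking BH-01 as reference: BH-02−BH-01 = (175, -275, -0.9); BH-03−BH-01 = (30, -305, +0.2).
Determinant of the coordinate differences = 175·(-305) − 30·(-275) = -45125.
∂h/∂x = [(-0.9)·(-305) − (+0.2)·(-275)] / -45125 = -0.007302
∂h/∂y = [175·(+0.2) − 30·(-0.9)] / -45125 = -0.001374
|∇h| = √(-0.007302² + -0.001374²) = 0.00743

0.00743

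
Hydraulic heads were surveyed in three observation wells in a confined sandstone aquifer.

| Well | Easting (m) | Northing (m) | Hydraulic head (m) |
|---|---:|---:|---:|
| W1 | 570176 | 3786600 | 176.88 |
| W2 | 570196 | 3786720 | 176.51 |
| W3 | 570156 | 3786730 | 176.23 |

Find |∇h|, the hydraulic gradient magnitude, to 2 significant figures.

Differences from W1: to W2 (Δx, Δy, Δh) = (20, 120, -0.37); to W3 = (-20, 130, -0.65).
Determinant of the coordinate differences = 20·130 − (-20)·120 = 5000.
∂h/∂x = [(-0.37)·130 − (-0.65)·120] / 5000 = +0.005980
∂h/∂y = [20·(-0.65) − (-20)·(-0.37)] / 5000 = -0.004080
|∇h| = √(0.005980² + -0.004080²) = 0.007239

0.0072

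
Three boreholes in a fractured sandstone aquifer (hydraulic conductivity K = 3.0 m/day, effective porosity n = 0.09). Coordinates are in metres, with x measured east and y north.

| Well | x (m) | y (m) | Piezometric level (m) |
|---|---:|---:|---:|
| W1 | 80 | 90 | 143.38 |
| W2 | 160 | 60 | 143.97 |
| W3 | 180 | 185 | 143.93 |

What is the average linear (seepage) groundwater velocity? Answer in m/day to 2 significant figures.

Differences from W1: to W2 (Δx, Δy, Δh) = (80, -30, +0.59); to W3 = (100, 95, +0.55).
Determinant of the coordinate differences = 80·95 − 100·(-30) = 10600.
∂h/∂x = [(+0.59)·95 − (+0.55)·(-30)] / 10600 = +0.006844
∂h/∂y = [80·(+0.55) − 100·(+0.59)] / 10600 = -0.001415
|∇h| = √(0.006844² + -0.001415²) = 0.006989
Seepage velocity v = K·i/n = 3.0 × 0.006989 / 0.09 = 0.233 m/day.

0.23 m/day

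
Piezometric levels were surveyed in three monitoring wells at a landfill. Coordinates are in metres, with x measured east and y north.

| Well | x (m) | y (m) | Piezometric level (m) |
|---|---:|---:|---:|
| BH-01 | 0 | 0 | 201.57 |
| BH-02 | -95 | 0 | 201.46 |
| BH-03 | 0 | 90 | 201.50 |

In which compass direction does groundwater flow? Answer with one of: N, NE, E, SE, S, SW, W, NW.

NW

∂h/∂x = (201.46 − 201.57) / (-95 − 0) = +0.001158
∂h/∂y = (201.50 − 201.57) / (90 − 0) = -0.0007778
Flow = −∇h = (-0.001158 east, +0.0007778 north), which points northwest.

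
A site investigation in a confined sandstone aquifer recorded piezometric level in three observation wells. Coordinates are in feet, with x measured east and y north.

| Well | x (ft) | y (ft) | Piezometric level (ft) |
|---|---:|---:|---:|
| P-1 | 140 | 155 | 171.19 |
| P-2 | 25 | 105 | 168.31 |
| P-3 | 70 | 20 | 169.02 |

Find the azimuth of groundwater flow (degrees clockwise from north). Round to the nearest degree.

With h = a·x + b·y + c and P-1 as origin, the differences give:
  (-115)·a + (-50)·b = -2.88
  (-70)·a + (-135)·b = -2.17
Eliminate b (×(-135) and ×(-50), subtract): 12025·a = 280.300 → a = ∂h/∂x = +0.02331
Back-substitute: b = ∂h/∂y = +0.003988.
Flow direction (−∇h) has components (-0.02331 E, -0.003988 N).
Azimuth = atan2(E, N) = atan2(-0.02331, -0.003988) = 260.3° ≈ 260°.

260°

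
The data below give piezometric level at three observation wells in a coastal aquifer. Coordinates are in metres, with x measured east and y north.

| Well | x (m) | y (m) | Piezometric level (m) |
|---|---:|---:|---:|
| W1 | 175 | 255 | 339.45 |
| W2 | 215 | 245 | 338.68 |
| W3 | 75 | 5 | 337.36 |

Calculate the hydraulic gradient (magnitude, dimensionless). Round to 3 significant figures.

0.0214

Taking W1 as reference: W2−W1 = (40, -10, -0.77); W3−W1 = (-100, -250, -2.09).
Solve a·Δx + b·Δy = Δh: det = 40·(-250) − (-100)·(-10) = -11000.
∂h/∂x = [(-0.77)·(-250) − (-2.09)·(-10)] / -11000 = -0.01560
∂h/∂y = [40·(-2.09) − (-100)·(-0.77)] / -11000 = +0.01460
|∇h| = √(-0.01560² + 0.01460²) = 0.02137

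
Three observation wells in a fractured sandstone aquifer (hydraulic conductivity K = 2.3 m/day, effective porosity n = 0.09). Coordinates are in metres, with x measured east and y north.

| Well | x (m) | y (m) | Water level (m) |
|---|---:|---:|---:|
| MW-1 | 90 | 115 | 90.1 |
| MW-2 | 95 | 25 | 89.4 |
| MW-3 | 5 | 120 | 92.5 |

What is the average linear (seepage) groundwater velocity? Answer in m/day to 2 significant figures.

0.73 m/day

Differences from MW-1: to MW-2 (Δx, Δy, Δh) = (5, -90, -0.7); to MW-3 = (-85, 5, +2.4).
Solve a·Δx + b·Δy = Δh: det = 5·5 − (-85)·(-90) = -7625.
∂h/∂x = [(-0.7)·5 − (+2.4)·(-90)] / -7625 = -0.02787
∂h/∂y = [5·(+2.4) − (-85)·(-0.7)] / -7625 = +0.006230
|∇h| = √(-0.02787² + 0.006230²) = 0.02856
Seepage velocity v = K·i/n = 2.3 × 0.02856 / 0.09 = 0.7299 m/day.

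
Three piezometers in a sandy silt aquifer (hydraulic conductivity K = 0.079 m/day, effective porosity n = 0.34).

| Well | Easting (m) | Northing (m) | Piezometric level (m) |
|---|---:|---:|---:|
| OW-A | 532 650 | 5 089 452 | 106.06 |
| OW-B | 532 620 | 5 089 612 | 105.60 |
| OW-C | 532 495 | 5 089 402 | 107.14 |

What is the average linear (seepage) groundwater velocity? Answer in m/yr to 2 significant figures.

With h = a·x + b·y + c and OW-A as origin, the differences give:
  (-30)·a + 160·b = -0.46
  (-155)·a + (-50)·b = +1.08
Eliminate b (×(-50) and ×160, subtract): 26300·a = -149.800 → a = ∂h/∂x = -0.005696
Back-substitute: b = ∂h/∂y = -0.003943.
|∇h| = √(-0.005696² + -0.003943²) = 0.006928
Seepage velocity v = K·i/n = 0.079 × 0.006928 / 0.34 = 0.00161 m/day = 0.5881 m/yr.

0.59 m/yr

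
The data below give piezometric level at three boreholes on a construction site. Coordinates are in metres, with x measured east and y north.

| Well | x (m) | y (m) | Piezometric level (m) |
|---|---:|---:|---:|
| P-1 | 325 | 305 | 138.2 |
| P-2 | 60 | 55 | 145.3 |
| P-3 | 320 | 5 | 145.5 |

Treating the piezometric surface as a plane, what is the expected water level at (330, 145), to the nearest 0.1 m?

Differences from P-1: to P-2 (Δx, Δy, Δh) = (-265, -250, +7.1); to P-3 = (-5, -300, +7.3).
Determinant of the coordinate differences = (-265)·(-300) − (-5)·(-250) = 78250.
∂h/∂x = [(+7.1)·(-300) − (+7.3)·(-250)] / 78250 = -0.003898
∂h/∂y = [(-265)·(+7.3) − (-5)·(+7.1)] / 78250 = -0.02427
h(330, 145) = 138.2 + (-0.003898)·(5) + (-0.02427)·(-160) = 138.2 -0.019 +3.883 = 142.063 m.

142.1 m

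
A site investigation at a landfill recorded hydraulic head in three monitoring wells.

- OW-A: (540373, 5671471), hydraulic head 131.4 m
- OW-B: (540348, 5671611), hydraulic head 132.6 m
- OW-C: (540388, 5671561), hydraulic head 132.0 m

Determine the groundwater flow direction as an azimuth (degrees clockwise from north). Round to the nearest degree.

144°

With h = a·x + b·y + c and OW-A as origin, the differences give:
  (-25)·a + 140·b = +1.2
  15·a + 90·b = +0.6
Eliminate b (×90 and ×140, subtract): -4350·a = 24.00 → a = ∂h/∂x = -0.005517
Back-substitute: b = ∂h/∂y = +0.007586.
Flow direction (−∇h) has components (+0.005517 E, -0.007586 N).
Azimuth = atan2(E, N) = atan2(+0.005517, -0.007586) = 144.0° ≈ 144°.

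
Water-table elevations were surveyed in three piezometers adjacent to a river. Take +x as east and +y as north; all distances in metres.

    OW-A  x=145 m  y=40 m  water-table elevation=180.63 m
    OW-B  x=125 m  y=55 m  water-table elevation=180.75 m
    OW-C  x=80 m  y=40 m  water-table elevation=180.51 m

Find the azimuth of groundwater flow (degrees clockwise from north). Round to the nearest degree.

Differences from OW-A: to OW-B (Δx, Δy, Δh) = (-20, 15, +0.12); to OW-C = (-65, 0, -0.12).
Solve a·Δx + b·Δy = Δh: det = (-20)·0 − (-65)·15 = 975.
∂h/∂x = [(+0.12)·0 − (-0.12)·15] / 975 = +0.001846
∂h/∂y = [(-20)·(-0.12) − (-65)·(+0.12)] / 975 = +0.01046
Flow direction (−∇h) has components (-0.001846 E, -0.01046 N).
Azimuth = atan2(E, N) = atan2(-0.001846, -0.01046) = 190.0° ≈ 190°.

190°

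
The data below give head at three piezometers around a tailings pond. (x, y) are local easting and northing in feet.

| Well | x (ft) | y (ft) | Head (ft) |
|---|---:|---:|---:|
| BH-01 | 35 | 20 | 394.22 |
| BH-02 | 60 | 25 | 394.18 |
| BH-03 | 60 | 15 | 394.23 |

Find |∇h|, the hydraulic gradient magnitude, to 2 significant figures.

0.0050

Taking BH-01 as reference: BH-02−BH-01 = (25, 5, -0.04); BH-03−BH-01 = (25, -5, +0.01).
Determinant of the coordinate differences = 25·(-5) − 25·5 = -250.
∂h/∂x = [(-0.04)·(-5) − (+0.01)·5] / -250 = -0.0006000
∂h/∂y = [25·(+0.01) − 25·(-0.04)] / -250 = -0.005000
|∇h| = √(-0.0006000² + -0.005000²) = 0.005036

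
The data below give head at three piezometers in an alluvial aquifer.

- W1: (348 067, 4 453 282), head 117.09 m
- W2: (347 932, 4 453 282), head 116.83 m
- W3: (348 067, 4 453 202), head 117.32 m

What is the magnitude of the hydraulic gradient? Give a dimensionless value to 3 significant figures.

0.00346

∂h/∂x = (116.83 − 117.09) / (347932 − 348067) = +0.001926
∂h/∂y = (117.32 − 117.09) / (4453202 − 4453282) = -0.002875
|∇h| = √(0.001926² + -0.002875²) = 0.003461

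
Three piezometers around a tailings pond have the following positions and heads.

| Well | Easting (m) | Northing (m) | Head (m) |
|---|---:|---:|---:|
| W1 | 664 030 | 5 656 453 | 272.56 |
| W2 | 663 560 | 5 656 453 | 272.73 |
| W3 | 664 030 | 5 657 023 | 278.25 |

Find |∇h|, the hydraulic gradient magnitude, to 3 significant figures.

0.00999

∂h/∂x = (272.73 − 272.56) / (663560 − 664030) = -0.0003617
∂h/∂y = (278.25 − 272.56) / (5657023 − 5656453) = +0.009982
|∇h| = √(-0.0003617² + 0.009982²) = 0.009989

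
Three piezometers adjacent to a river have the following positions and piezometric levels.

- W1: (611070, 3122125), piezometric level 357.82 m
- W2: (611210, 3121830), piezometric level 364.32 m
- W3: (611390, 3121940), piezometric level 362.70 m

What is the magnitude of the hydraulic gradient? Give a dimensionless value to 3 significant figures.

With h = a·x + b·y + c and W1 as origin, the differences give:
  140·a + (-295)·b = +6.50
  320·a + (-185)·b = +4.88
Eliminate b (×(-185) and ×(-295), subtract): 68500·a = 237.100 → a = ∂h/∂x = +0.003461
Back-substitute: b = ∂h/∂y = -0.02039.
|∇h| = √(0.003461² + -0.02039²) = 0.02068

0.0207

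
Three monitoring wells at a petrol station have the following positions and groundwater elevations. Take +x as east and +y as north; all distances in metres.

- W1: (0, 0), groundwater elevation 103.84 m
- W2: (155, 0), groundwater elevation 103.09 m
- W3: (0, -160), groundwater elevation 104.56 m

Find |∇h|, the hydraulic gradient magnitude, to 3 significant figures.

0.00661

∂h/∂x = (103.09 − 103.84) / (155 − 0) = -0.004839
∂h/∂y = (104.56 − 103.84) / (-160 − 0) = -0.004500
|∇h| = √(-0.004839² + -0.004500²) = 0.006608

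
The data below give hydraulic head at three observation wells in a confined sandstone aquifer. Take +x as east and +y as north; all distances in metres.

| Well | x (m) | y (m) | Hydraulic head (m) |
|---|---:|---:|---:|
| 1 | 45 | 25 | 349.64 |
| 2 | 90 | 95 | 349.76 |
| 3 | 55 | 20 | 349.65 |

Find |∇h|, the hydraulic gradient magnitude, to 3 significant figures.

Three-point gradient (reference 1): Δ to 2 = (45, 70, +0.12), Δ to 3 = (10, -5, +0.01).
∂h/∂x = +0.001405, ∂h/∂y = +0.0008108 (det = -925).
|∇h| = √(0.001405² + 0.0008108²) = 0.001622

0.00162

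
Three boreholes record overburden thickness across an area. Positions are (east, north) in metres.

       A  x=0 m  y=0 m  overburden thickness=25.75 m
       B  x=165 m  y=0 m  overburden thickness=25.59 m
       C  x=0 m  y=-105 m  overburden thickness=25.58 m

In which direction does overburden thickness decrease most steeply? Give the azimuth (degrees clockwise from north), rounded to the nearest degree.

149°

∂d/∂x = (25.59 − 25.75) / (165 − 0) = -0.0009697
∂d/∂y = (25.58 − 25.75) / (-105 − 0) = +0.001619
Steepest decrease is along −∇f: components (+0.0009697 E, -0.001619 N).
Azimuth = atan2(+0.0009697, -0.001619) = 149.1° ≈ 149°.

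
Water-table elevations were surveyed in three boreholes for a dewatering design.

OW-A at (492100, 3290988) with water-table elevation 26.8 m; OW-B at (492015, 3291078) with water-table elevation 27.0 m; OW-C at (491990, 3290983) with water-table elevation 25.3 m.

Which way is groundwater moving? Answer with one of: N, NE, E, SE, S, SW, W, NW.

SW

With h = a·x + b·y + c and OW-A as origin, the differences give:
  (-85)·a + 90·b = +0.2
  (-110)·a + (-5)·b = -1.5
Eliminate b (×(-5) and ×90, subtract): 10325·a = 134.00 → a = ∂h/∂x = +0.01298
Back-substitute: b = ∂h/∂y = +0.01448.
Flow = −∇h = (-0.01298 east, -0.01448 north), which points southwest.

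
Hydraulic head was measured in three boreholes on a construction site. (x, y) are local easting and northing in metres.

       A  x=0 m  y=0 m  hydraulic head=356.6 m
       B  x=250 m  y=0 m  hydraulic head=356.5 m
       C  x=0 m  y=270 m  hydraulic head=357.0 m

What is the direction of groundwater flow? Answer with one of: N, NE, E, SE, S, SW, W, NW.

∂h/∂x = (356.5 − 356.6) / (250 − 0) = -0.0004000
∂h/∂y = (357.0 − 356.6) / (270 − 0) = +0.001481
Flow = −∇h = (+0.0004000 east, -0.001481 north), which points south.

S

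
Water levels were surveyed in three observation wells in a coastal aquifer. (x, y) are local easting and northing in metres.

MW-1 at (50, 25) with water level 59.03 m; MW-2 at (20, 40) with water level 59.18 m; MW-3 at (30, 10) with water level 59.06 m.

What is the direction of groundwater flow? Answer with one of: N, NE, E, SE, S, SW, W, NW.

Differences from MW-1: to MW-2 (Δx, Δy, Δh) = (-30, 15, +0.15); to MW-3 = (-20, -15, +0.03).
Determinant of the coordinate differences = (-30)·(-15) − (-20)·15 = 750.
∂h/∂x = [(+0.15)·(-15) − (+0.03)·15] / 750 = -0.003600
∂h/∂y = [(-30)·(+0.03) − (-20)·(+0.15)] / 750 = +0.002800
Flow = −∇h = (+0.003600 east, -0.002800 north), which points southeast.

SE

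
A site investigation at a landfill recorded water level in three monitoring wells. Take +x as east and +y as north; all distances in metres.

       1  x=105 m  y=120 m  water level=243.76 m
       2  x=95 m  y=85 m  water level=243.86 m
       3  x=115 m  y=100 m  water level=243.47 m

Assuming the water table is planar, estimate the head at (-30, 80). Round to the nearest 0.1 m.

Three-point gradient (reference 1): Δ to 2 = (-10, -35, +0.10), Δ to 3 = (10, -20, -0.29).
∂h/∂x = -0.02209, ∂h/∂y = +0.003455 (det = 550).
h(-30, 80) = 243.76 + (-0.02209)·(-135) + (+0.003455)·(-40) = 243.76 +2.982 -0.138 = 246.604 m.

246.6 m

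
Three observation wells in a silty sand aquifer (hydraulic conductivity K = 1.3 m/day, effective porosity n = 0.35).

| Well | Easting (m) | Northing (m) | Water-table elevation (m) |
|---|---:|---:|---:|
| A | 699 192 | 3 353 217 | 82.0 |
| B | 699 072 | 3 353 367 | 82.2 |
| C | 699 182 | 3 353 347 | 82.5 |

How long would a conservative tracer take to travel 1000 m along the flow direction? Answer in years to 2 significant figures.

140 years

Differences from A: to B (Δx, Δy, Δh) = (-120, 150, +0.2); to C = (-10, 130, +0.5).
Determinant of the coordinate differences = (-120)·130 − (-10)·150 = -14100.
∂h/∂x = [(+0.2)·130 − (+0.5)·150] / -14100 = +0.003475
∂h/∂y = [(-120)·(+0.5) − (-10)·(+0.2)] / -14100 = +0.004113
|∇h| = √(0.003475² + 0.004113²) = 0.005384
Seepage velocity v = K·i/n = 1.3 × 0.005384 / 0.35 = 0.02 m/day.
t = 1000 / 0.02 = 5e+04 days = 137 years.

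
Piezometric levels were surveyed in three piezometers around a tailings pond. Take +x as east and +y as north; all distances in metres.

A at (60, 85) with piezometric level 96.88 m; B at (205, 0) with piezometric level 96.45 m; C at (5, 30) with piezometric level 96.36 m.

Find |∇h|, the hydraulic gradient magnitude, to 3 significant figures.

Three-point gradient (reference A): Δ to B = (145, -85, -0.43), Δ to C = (-55, -55, -0.52).
∂h/∂x = +0.001625, ∂h/∂y = +0.007830 (det = -12650).
|∇h| = √(0.001625² + 0.007830²) = 0.007997

0.00800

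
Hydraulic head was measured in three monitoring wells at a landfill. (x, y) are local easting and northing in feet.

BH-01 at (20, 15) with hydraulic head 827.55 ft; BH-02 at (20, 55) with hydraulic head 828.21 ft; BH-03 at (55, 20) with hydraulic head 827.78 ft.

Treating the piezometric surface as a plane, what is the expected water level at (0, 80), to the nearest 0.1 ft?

Differences from BH-01: to BH-02 (Δx, Δy, Δh) = (0, 40, +0.66); to BH-03 = (35, 5, +0.23).
Solve a·Δx + b·Δy = Δh: det = 0·5 − 35·40 = -1400.
∂h/∂x = [(+0.66)·5 − (+0.23)·40] / -1400 = +0.004214
∂h/∂y = [0·(+0.23) − 35·(+0.66)] / -1400 = +0.01650
h(0, 80) = 827.55 + (+0.004214)·(-20) + (+0.01650)·(65) = 827.55 -0.084 +1.073 = 828.538 ft.

828.5 ft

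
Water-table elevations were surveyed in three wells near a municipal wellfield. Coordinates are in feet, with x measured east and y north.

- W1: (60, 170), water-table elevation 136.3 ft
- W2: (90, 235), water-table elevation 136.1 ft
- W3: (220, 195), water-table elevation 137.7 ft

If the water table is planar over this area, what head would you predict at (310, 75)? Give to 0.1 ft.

With h = a·x + b·y + c and W1 as origin, the differences give:
  30·a + 65·b = -0.2
  160·a + 25·b = +1.4
Eliminate b (×25 and ×65, subtract): -9650·a = -96.00 → a = ∂h/∂x = +0.009948
Back-substitute: b = ∂h/∂y = -0.007668.
h(310, 75) = 136.3 + (+0.009948)·(250) + (-0.007668)·(-95) = 136.3 +2.487 +0.728 = 139.516 ft.

139.5 ft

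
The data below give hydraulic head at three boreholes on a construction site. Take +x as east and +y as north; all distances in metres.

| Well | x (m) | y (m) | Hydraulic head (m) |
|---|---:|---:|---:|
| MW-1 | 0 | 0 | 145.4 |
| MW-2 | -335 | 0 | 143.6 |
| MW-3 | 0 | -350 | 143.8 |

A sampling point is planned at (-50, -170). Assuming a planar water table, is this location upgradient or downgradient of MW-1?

∂h/∂x = (143.6 − 145.4) / (-335 − 0) = +0.005373
∂h/∂y = (143.8 − 145.4) / (-350 − 0) = +0.004571
Head at (-50, -170) = 145.4 + (+0.005373)·(-50) + (+0.004571)·(-170) = 144.35 m.
That is lower than the 145.4 m at MW-1, so the point is downgradient.

downgradient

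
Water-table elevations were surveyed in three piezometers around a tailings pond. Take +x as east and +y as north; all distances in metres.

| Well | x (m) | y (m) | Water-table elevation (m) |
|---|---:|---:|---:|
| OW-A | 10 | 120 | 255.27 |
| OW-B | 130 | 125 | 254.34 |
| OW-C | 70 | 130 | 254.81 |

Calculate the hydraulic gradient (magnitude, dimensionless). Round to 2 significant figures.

0.0078

Taking OW-A as reference: OW-B−OW-A = (120, 5, -0.93); OW-C−OW-A = (60, 10, -0.46).
Determinant of the coordinate differences = 120·10 − 60·5 = 900.
∂h/∂x = [(-0.93)·10 − (-0.46)·5] / 900 = -0.007778
∂h/∂y = [120·(-0.46) − 60·(-0.93)] / 900 = +0.0006667
|∇h| = √(-0.007778² + 0.0006667²) = 0.007807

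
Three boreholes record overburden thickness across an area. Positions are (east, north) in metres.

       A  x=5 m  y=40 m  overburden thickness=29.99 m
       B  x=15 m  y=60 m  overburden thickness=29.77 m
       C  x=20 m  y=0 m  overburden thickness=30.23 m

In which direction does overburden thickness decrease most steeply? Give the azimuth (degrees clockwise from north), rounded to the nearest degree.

035°

With d = a·x + b·y + c and A as origin, the differences give:
  10·a + 20·b = -0.22
  15·a + (-40)·b = +0.24
Eliminate b (×(-40) and ×20, subtract): -700·a = 4.000 → a = ∂d/∂x = -0.005714
Back-substitute: b = ∂d/∂y = -0.008143.
Steepest decrease is along −∇f: components (+0.005714 E, +0.008143 N).
Azimuth = atan2(+0.005714, +0.008143) = 35.1° ≈ 035°.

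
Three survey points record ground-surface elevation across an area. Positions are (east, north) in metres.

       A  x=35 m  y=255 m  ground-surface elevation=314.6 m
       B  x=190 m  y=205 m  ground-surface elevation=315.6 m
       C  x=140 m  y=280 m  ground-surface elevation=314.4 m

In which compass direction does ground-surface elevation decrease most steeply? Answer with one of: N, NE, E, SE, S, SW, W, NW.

N

Taking A as reference: B−A = (155, -50, +1.0); C−A = (105, 25, -0.2).
Solve a·Δx + b·Δy = Δz: det = 155·25 − 105·(-50) = 9125.
∂z/∂x = [(+1.0)·25 − (-0.2)·(-50)] / 9125 = +0.001644
∂z/∂y = [155·(-0.2) − 105·(+1.0)] / 9125 = -0.01490
Steepest decrease is along −∇f = (-0.001644 E, +0.01490 N) → north.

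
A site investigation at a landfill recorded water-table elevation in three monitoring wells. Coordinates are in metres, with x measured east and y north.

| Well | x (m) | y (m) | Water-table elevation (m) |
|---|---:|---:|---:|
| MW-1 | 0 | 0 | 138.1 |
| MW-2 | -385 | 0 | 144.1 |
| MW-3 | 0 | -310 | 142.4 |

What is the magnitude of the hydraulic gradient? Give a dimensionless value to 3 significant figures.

∂h/∂x = (144.1 − 138.1) / (-385 − 0) = -0.01558
∂h/∂y = (142.4 − 138.1) / (-310 − 0) = -0.01387
|∇h| = √(-0.01558² + -0.01387²) = 0.02086

0.0209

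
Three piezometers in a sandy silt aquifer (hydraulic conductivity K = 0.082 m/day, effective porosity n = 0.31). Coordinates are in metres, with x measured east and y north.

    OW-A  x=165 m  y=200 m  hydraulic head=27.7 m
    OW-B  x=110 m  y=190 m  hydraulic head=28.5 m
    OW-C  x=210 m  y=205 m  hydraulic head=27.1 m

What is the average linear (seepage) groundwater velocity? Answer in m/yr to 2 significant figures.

2.0 m/yr

Differences from OW-A: to OW-B (Δx, Δy, Δh) = (-55, -10, +0.8); to OW-C = (45, 5, -0.6).
Solve a·Δx + b·Δy = Δh: det = (-55)·5 − 45·(-10) = 175.
∂h/∂x = [(+0.8)·5 − (-0.6)·(-10)] / 175 = -0.01143
∂h/∂y = [(-55)·(-0.6) − 45·(+0.8)] / 175 = -0.01714
|∇h| = √(-0.01143² + -0.01714²) = 0.0206
Seepage velocity v = K·i/n = 0.082 × 0.0206 / 0.31 = 0.005449 m/day = 1.99 m/yr.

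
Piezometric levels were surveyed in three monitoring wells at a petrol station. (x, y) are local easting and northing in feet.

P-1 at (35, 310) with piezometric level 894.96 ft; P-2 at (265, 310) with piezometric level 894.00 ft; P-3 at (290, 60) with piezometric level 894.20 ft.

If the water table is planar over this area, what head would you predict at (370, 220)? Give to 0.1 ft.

893.7 ft

With h = a·x + b·y + c and P-1 as origin, the differences give:
  230·a + 0·b = -0.96
  255·a + (-250)·b = -0.76
Eliminate b (×(-250) and ×0, subtract): -57500·a = 240.000 → a = ∂h/∂x = -0.004174
Back-substitute: b = ∂h/∂y = -0.001217.
h(370, 220) = 894.96 + (-0.004174)·(335) + (-0.001217)·(-90) = 894.96 -1.398 +0.110 = 893.671 ft.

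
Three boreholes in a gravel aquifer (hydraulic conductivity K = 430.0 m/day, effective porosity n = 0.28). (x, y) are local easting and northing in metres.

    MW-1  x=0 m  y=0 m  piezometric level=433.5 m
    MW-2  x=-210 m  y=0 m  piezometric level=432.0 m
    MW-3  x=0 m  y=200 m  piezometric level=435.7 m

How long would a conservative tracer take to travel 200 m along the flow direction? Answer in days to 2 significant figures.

∂h/∂x = (432.0 − 433.5) / (-210 − 0) = +0.007143
∂h/∂y = (435.7 − 433.5) / (200 − 0) = +0.01100
|∇h| = √(0.007143² + 0.01100²) = 0.01312
Seepage velocity v = K·i/n = 430.0 × 0.01312 / 0.28 = 20.15 m/day.
t = 200 / 20.15 = 9.926 days.

9.9 days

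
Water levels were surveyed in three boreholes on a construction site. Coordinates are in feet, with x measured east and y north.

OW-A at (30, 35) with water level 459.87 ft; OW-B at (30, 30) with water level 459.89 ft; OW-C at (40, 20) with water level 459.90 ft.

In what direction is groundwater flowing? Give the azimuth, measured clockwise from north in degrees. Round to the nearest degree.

Taking OW-A as reference: OW-B−OW-A = (0, -5, +0.02); OW-C−OW-A = (10, -15, +0.03).
Solve a·Δx + b·Δy = Δh: det = 0·(-15) − 10·(-5) = 50.
∂h/∂x = [(+0.02)·(-15) − (+0.03)·(-5)] / 50 = -0.003000
∂h/∂y = [0·(+0.03) − 10·(+0.02)] / 50 = -0.004000
Flow direction (−∇h) has components (+0.003000 E, +0.004000 N).
Azimuth = atan2(E, N) = atan2(+0.003000, +0.004000) = 36.9° ≈ 037°.

037°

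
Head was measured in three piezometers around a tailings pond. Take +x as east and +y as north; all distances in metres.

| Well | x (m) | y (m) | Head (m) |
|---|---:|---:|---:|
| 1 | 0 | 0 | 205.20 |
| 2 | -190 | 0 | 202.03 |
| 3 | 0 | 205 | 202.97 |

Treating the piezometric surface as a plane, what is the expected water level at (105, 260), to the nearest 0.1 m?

∂h/∂x = (202.03 − 205.20) / (-190 − 0) = +0.01668
∂h/∂y = (202.97 − 205.20) / (205 − 0) = -0.01088
h(105, 260) = 205.20 + (+0.01668)·(105) + (-0.01088)·(260) = 205.20 +1.752 -2.828 = 204.124 m.

204.1 m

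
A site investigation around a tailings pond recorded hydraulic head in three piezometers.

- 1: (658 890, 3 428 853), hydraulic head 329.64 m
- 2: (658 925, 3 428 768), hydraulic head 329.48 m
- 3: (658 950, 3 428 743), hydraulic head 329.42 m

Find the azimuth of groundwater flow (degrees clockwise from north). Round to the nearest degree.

Three-point gradient (reference 1): Δ to 2 = (35, -85, -0.16), Δ to 3 = (60, -110, -0.22).
∂h/∂x = -0.0008800, ∂h/∂y = +0.001520 (det = 1250).
Flow direction (−∇h) has components (+0.0008800 E, -0.001520 N).
Azimuth = atan2(E, N) = atan2(+0.0008800, -0.001520) = 149.9° ≈ 150°.

150°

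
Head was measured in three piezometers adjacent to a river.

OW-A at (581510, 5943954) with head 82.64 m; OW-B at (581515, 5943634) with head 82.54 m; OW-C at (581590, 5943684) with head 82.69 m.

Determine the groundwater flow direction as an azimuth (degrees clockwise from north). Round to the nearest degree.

Differences from OW-A: to OW-B (Δx, Δy, Δh) = (5, -320, -0.10); to OW-C = (80, -270, +0.05).
Solve a·Δx + b·Δy = Δh: det = 5·(-270) − 80·(-320) = 24250.
∂h/∂x = [(-0.10)·(-270) − (+0.05)·(-320)] / 24250 = +0.001773
∂h/∂y = [5·(+0.05) − 80·(-0.10)] / 24250 = +0.0003402
Flow direction (−∇h) has components (-0.001773 E, -0.0003402 N).
Azimuth = atan2(E, N) = atan2(-0.001773, -0.0003402) = 259.1° ≈ 259°.

259°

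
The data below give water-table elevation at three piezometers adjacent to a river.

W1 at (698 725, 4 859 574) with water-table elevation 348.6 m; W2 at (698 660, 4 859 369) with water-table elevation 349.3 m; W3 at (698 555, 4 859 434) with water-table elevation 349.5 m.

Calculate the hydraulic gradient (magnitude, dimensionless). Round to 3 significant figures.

Differences from W1: to W2 (Δx, Δy, Δh) = (-65, -205, +0.7); to W3 = (-170, -140, +0.9).
Determinant of the coordinate differences = (-65)·(-140) − (-170)·(-205) = -25750.
∂h/∂x = [(+0.7)·(-140) − (+0.9)·(-205)] / -25750 = -0.003359
∂h/∂y = [(-65)·(+0.9) − (-170)·(+0.7)] / -25750 = -0.002350
|∇h| = √(-0.003359² + -0.002350²) = 0.004099

0.00410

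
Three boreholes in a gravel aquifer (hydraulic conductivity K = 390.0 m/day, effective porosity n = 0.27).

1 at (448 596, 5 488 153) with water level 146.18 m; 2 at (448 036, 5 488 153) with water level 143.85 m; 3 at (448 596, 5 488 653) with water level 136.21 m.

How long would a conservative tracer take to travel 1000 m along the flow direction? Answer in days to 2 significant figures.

∂h/∂x = (143.85 − 146.18) / (448036 − 448596) = +0.004161
∂h/∂y = (136.21 − 146.18) / (5488653 − 5488153) = -0.01994
|∇h| = √(0.004161² + -0.01994²) = 0.02037
Seepage velocity v = K·i/n = 390.0 × 0.02037 / 0.27 = 29.42 m/day.
t = 1000 / 29.42 = 33.99 days.

34 days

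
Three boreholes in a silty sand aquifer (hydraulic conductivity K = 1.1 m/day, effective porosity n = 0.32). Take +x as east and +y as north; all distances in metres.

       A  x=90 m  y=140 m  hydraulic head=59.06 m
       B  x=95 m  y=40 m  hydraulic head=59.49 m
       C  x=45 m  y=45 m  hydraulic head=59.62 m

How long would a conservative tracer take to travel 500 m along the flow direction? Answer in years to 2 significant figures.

74 years

With h = a·x + b·y + c and A as origin, the differences give:
  5·a + (-100)·b = +0.43
  (-45)·a + (-95)·b = +0.56
Eliminate b (×(-95) and ×(-100), subtract): -4975·a = 15.150 → a = ∂h/∂x = -0.003045
Back-substitute: b = ∂h/∂y = -0.004452.
|∇h| = √(-0.003045² + -0.004452²) = 0.005394
Seepage velocity v = K·i/n = 1.1 × 0.005394 / 0.32 = 0.01854 m/day.
t = 500 / 0.01854 = 2.697e+04 days = 73.8 years.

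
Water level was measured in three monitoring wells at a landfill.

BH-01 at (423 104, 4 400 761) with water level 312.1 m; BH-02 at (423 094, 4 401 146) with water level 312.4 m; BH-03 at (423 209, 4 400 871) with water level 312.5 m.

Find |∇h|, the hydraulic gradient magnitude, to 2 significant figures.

0.0030

With h = a·x + b·y + c and BH-01 as origin, the differences give:
  (-10)·a + 385·b = +0.3
  105·a + 110·b = +0.4
Eliminate b (×110 and ×385, subtract): -41525·a = -121.00 → a = ∂h/∂x = +0.002914
Back-substitute: b = ∂h/∂y = +0.0008549.
|∇h| = √(0.002914² + 0.0008549²) = 0.003037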